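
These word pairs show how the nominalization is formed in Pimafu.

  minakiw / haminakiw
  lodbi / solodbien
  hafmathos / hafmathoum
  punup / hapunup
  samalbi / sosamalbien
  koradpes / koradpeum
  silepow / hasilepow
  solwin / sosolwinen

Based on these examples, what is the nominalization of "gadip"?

hafmathos and silepow both have last vowel 'o' yet inflect differently (hafmathoum, hasilepow), so the last vowel is not what conditions the rule; the final letter is.
"gadip" ends in -p. The one such stem in the data (punup → hapunup) adds the prefix ha-, so the same rule applies.
So gadip → hagadip.

hagadip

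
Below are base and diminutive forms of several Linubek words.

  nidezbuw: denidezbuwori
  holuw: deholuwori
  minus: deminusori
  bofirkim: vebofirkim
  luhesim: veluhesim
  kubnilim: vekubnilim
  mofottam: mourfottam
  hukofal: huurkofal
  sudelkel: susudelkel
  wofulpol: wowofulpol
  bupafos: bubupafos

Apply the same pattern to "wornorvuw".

dewornorvuwori

bofirkim and mofottam both end in -m yet inflect differently (vebofirkim, mourfottam), so the final letter is not what conditions the rule; the last vowel is.
"wornorvuw" has last vowel 'u'. The stems whose last vowel is 'u' (nidezbuw → denidezbuwori, holuw → deholuwori, minus → deminusori) add de- … -ori around the stem.
The other patterns: stems whose last vowel is 'i' add the prefix ve-; stems whose last vowel is 'a' insert -ur- after the first vowel; stems whose last vowel is 'e' or 'o' repeat the first consonant+vowel as a prefix.
So wornorvuw → dewornorvuwori.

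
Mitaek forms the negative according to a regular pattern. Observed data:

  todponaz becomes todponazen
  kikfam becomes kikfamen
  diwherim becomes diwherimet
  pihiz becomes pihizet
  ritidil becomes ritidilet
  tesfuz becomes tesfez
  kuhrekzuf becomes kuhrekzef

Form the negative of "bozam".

kikfam and diwherim both end in -m yet inflect differently (kikfamen, diwherimet), so the final letter is not what conditions the rule; the last vowel is.
"bozam" has last vowel 'a'. The stems whose last vowel is 'a' (todponaz → todponazen, kikfam → kikfamen) add -en.
So bozam → bozamen.

bozamen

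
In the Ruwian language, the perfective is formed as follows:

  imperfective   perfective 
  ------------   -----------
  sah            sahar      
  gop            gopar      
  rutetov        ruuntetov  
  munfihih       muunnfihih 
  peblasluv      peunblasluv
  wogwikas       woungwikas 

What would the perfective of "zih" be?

zihar

sah and munfihih both end in -h yet inflect differently (sahar, muunnfihih), so the final letter is not what conditions the rule; the number of vowels is.
"zih" has 1 vowel. The stems with 1 vowel (sah → sahar, gop → gopar) add -ar.
So zih → zihar.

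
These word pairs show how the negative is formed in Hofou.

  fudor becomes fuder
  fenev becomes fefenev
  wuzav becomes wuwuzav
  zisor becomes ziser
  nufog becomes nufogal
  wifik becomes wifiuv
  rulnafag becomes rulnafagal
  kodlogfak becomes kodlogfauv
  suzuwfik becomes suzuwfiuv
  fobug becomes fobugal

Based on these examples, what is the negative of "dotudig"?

dotudigal

"dotudig" ends in -g. The stems ending in -g (nufog → nufogal, fobug → fobugal, rulnafag → rulnafagal) add -al.
So dotudig → dotudigal.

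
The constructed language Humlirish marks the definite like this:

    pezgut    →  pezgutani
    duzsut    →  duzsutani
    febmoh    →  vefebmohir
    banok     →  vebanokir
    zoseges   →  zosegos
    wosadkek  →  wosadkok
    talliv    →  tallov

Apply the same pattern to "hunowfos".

vehunowfosir

banok and wosadkek both end in -k yet inflect differently (vebanokir, wosadkok), so the final letter is not what conditions the rule; the last vowel is.
"hunowfos" has last vowel 'o'. The stems whose last vowel is 'o' (febmoh → vefebmohir, banok → vebanokir) add ve- … -ir around the stem.
So hunowfos → vehunowfosir.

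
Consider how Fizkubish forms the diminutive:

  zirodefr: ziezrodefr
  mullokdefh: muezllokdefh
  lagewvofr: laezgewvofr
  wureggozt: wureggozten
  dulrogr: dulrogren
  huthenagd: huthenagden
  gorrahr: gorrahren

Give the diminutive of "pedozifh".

peezdozifh

"pedozifh" has second-to-last letter 'f'. The stems whose second-to-last letter is 'f' (zirodefr → ziezrodefr, mullokdefh → muezllokdefh, lagewvofr → laezgewvofr) insert -ez- after the first vowel.
The other pattern: stems whose second-to-last letter is 'g', 'h' or 'z' add -en.
So pedozifh → peezdozifh.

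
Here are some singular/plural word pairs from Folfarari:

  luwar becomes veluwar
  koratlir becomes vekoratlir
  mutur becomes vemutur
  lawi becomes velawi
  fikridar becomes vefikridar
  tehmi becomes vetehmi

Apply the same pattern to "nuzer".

venuzer

Every pair shown (luwar → veluwar, koratlir → vekoratlir, mutur → vemutur, …) follows the same rule: add the prefix ve-.
So nuzer → venuzer.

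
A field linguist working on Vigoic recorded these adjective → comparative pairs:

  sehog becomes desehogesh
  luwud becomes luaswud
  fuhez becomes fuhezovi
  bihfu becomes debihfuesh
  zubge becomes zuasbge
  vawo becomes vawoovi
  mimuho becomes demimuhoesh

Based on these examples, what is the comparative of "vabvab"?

vabvabovi

vawo and mimuho both end in -o yet inflect differently (vawoovi, demimuhoesh), so the final letter is not what conditions the rule; the first letter is.
"vabvab" begins with v-. The one such stem in the data (vawo → vawoovi) adds -ovi, so the same rule applies.
So vabvab → vabvabovi.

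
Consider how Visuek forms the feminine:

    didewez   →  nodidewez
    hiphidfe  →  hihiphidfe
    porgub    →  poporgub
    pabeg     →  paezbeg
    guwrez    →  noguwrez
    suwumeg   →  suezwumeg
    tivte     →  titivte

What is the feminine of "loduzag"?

"loduzag" ends in -g. The stems ending in -g (pabeg → paezbeg, suwumeg → suezwumeg) insert -ez- after the first vowel.
The other patterns: stems ending in -b or -e repeat the first consonant+vowel as a prefix; stems ending in -z add the prefix no-.
So loduzag → loezduzag.

loezduzag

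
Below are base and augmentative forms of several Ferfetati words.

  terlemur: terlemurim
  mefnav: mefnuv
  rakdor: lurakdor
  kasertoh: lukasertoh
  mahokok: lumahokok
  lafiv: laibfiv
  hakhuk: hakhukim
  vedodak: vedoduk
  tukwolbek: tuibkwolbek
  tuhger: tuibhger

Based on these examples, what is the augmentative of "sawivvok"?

lusawivvok

rakdor and tuhger both end in -r yet inflect differently (lurakdor, tuibhger), so the final letter is not what conditions the rule; the last vowel is.
"sawivvok" has last vowel 'o'. The stems whose last vowel is 'o' (kasertoh → lukasertoh, rakdor → lurakdor, mahokok → lumahokok) add the prefix lu-.
The other patterns: stems whose last vowel is 'e' or 'i' insert -ib- after the first vowel; stems whose last vowel is 'u' add -im; stems whose last vowel is 'a' change the last vowel to 'u'.
So sawivvok → lusawivvok.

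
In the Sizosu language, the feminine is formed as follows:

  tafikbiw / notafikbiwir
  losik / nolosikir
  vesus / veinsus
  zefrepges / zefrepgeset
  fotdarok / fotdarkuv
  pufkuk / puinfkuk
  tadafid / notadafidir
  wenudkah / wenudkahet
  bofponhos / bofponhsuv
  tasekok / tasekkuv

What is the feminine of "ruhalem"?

"ruhalem" has last vowel 'e'. The one such stem in the data (zefrepges → zefrepgeset) adds -et, so the same rule applies.
The other patterns: stems whose last vowel is 'o' delete the last vowel and add -uv; stems whose last vowel is 'i' add no- … -ir around the stem; stems whose last vowel is 'u' insert -in- after the first vowel.
So ruhalem → ruhalemet.

ruhalemet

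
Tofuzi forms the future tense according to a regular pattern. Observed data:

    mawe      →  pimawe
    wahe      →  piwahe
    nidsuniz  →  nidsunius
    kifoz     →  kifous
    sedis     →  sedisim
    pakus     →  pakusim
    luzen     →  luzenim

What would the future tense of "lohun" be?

nidsuniz and sedis both have last vowel 'i' yet inflect differently (nidsunius, sedisim), so the last vowel is not what conditions the rule; the final letter is.
"lohun" ends in -n. The one such stem in the data (luzen → luzenim) adds -im, so the same rule applies.
The other patterns: stems ending in -e add the prefix pi-; stems ending in -z drop the final letter and add -us.
So lohun → lohunim.

lohunim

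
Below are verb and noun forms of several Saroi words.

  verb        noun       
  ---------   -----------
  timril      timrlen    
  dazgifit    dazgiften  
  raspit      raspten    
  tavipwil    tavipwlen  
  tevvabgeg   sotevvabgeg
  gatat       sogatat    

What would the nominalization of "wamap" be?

dazgifit and gatat both end in -t yet inflect differently (dazgiften, sogatat), so the final letter is not what conditions the rule; the last vowel is.
"wamap" has last vowel 'a'. The one such stem in the data (gatat → sogatat) adds the prefix so-, so the same rule applies.
So wamap → sowamap.

sowamap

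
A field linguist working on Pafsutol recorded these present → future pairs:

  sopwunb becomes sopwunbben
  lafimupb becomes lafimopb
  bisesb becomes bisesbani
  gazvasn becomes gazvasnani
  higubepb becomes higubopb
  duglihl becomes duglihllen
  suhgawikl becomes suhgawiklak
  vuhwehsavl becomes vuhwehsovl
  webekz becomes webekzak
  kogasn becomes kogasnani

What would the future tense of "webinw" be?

suhgawikl and vuhwehsavl both end in -l yet inflect differently (suhgawiklak, vuhwehsovl), so the final letter is not what conditions the rule; the second-to-last letter is.
"webinw" has second-to-last letter 'n'. The one such stem in the data (sopwunb → sopwunbben) doubles the final consonant and adds -en (as does duglihl), so the same rule applies.
The other patterns: stems whose second-to-last letter is 'k' add -ak; stems whose second-to-last letter is 'p' or 'v' change the last vowel to 'o'; stems whose second-to-last letter is 's' add -ani.
So webinw → webinwwen.

webinwwen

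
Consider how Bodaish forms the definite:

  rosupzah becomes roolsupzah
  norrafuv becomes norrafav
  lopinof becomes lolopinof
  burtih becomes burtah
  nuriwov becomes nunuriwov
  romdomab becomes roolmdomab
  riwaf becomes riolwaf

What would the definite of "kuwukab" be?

kuolwukab

"kuwukab" has last vowel 'a'. The stems whose last vowel is 'a' (rosupzah → roolsupzah, romdomab → roolmdomab, riwaf → riolwaf) insert -ol- after the first vowel.
The other patterns: stems whose last vowel is 'o' repeat the first consonant+vowel as a prefix; stems whose last vowel is 'i' or 'u' change the last vowel to 'a'.
So kuwukab → kuolwukab.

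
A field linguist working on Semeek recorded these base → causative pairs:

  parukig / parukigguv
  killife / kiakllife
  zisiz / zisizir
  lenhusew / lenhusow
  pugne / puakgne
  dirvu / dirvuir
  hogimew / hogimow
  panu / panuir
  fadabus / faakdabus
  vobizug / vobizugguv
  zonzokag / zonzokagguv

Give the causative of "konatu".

fadabus and vobizug both have last vowel 'u' yet inflect differently (faakdabus, vobizugguv), so the last vowel is not what conditions the rule; the final letter is.
"konatu" ends in -u. The stems ending in -u (panu → panuir, dirvu → dirvuir) add -ir.
The other patterns: stems ending in -e or -s insert -ak- after the first vowel; stems ending in -g double the final consonant and add -uv; stems ending in -w change the last vowel to 'o'.
So konatu → konatuir.

konatuir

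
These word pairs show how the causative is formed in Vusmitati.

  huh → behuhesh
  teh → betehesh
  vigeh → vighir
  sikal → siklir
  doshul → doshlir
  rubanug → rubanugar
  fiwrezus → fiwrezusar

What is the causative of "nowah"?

nowhir

huh and vigeh both end in -h yet inflect differently (behuhesh, vighir), so the final letter is not what conditions the rule; the number of vowels is.
"nowah" has 2 vowels. The stems with 2 vowels (vigeh → vighir, sikal → siklir, doshul → doshlir) delete the last vowel and add -ir.
So nowah → nowhir.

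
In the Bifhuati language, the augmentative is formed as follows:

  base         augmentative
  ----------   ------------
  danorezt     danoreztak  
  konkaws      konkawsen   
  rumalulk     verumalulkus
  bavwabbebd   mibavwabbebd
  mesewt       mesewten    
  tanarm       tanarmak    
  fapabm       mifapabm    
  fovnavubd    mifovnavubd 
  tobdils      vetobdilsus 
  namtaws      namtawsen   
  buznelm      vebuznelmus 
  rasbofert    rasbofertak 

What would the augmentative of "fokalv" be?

"fokalv" has second-to-last letter 'l'. The stems whose second-to-last letter is 'l' (buznelm → vebuznelmus, tobdils → vetobdilsus, rumalulk → verumalulkus) add ve- … -us around the stem.
So fokalv → vefokalvus.

vefokalvus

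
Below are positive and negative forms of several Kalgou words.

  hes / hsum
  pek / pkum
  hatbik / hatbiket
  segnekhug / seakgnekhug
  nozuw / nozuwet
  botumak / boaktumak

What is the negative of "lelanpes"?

leaklanpes

pek and hatbik both end in -k yet inflect differently (pkum, hatbiket), so the final letter is not what conditions the rule; the number of vowels is.
"lelanpes" has 3 vowels. The stems with 3 vowels (segnekhug → seakgnekhug, botumak → boaktumak) insert -ak- after the first vowel.
So lelanpes → leaklanpes.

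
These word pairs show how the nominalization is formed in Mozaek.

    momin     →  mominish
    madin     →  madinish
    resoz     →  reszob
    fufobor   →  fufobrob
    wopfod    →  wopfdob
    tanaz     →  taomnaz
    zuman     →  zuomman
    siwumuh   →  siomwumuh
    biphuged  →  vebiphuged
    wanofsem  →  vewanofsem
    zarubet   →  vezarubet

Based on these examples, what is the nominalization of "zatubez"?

vezatubez

resoz and tanaz both end in -z yet inflect differently (reszob, taomnaz), so the final letter is not what conditions the rule; the last vowel is.
"zatubez" has last vowel 'e'. The stems whose last vowel is 'e' (biphuged → vebiphuged, wanofsem → vewanofsem, zarubet → vezarubet) add the prefix ve-.
So zatubez → vezatubez.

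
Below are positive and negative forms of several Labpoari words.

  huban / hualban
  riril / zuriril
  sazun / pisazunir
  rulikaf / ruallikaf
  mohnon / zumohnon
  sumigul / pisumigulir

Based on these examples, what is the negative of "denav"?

"denav" has last vowel 'a'. The stems whose last vowel is 'a' (rulikaf → ruallikaf, huban → hualban) insert -al- after the first vowel.
The other patterns: stems whose last vowel is 'u' add pi- … -ir around the stem; stems whose last vowel is 'i' or 'o' add the prefix zu-.
So denav → dealnav.

dealnav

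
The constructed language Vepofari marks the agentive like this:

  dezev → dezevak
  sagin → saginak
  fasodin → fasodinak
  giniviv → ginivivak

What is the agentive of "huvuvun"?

Every pair shown (dezev → dezevak, sagin → saginak, fasodin → fasodinak, …) follows the same rule: add -ak.
So huvuvun → huvuvunak.

huvuvunak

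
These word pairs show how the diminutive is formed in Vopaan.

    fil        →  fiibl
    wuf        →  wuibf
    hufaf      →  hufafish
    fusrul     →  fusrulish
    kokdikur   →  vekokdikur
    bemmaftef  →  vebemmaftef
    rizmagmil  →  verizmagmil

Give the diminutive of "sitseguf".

"sitseguf" has 3 vowels. The stems with 3 vowels (kokdikur → vekokdikur, bemmaftef → vebemmaftef, rizmagmil → verizmagmil) add the prefix ve-.
The other patterns: stems with 1 vowel insert -ib- after the first vowel; stems with 2 vowels add -ish.
So sitseguf → vesitseguf.

vesitseguf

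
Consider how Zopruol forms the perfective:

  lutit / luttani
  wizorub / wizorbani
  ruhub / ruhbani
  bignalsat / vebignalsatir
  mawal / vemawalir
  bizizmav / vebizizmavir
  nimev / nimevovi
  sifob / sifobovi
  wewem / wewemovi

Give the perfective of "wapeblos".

wapeblosovi

lutit and bignalsat both end in -t yet inflect differently (luttani, vebignalsatir), so the final letter is not what conditions the rule; the last vowel is.
"wapeblos" has last vowel 'o'. The one such stem in the data (sifob → sifobovi) adds -ovi, so the same rule applies.
The other patterns: stems whose last vowel is 'i' or 'u' delete the last vowel and add -ani; stems whose last vowel is 'a' add ve- … -ir around the stem.
So wapeblos → wapeblosovi.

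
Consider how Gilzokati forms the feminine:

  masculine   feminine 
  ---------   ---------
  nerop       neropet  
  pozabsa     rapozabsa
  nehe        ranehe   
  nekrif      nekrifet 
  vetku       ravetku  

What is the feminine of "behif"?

nekrif and nehe both begin with n- yet inflect differently (nekrifet, ranehe), so the first letter is not what conditions the rule; whether the stem ends in a vowel or a consonant is.
"behif" ends in a consonant. The stems ending in a consonant (nekrif → nekrifet, nerop → neropet) add -et.
The other pattern: stems ending in a vowel add the prefix ra-.
So behif → behifet.

behifet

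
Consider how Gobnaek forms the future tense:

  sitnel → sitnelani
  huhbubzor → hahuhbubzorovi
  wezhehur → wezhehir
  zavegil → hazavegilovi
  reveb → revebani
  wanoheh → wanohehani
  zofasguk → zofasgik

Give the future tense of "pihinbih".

hapihinbihovi

sitnel and zavegil both end in -l yet inflect differently (sitnelani, hazavegilovi), so the final letter is not what conditions the rule; the last vowel is.
"pihinbih" has last vowel 'i'. The one such stem in the data (zavegil → hazavegilovi) adds ha- … -ovi around the stem, so the same rule applies.
The other patterns: stems whose last vowel is 'e' add -ani; stems whose last vowel is 'u' change the last vowel to 'i'.
So pihinbih → hapihinbihovi.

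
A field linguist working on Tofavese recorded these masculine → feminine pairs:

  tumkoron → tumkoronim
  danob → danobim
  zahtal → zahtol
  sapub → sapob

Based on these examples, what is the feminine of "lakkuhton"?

lakkuhtonim

"lakkuhton" has last vowel 'o'. The stems whose last vowel is 'o' (danob → danobim, tumkoron → tumkoronim) add -im.
So lakkuhton → lakkuhtonim.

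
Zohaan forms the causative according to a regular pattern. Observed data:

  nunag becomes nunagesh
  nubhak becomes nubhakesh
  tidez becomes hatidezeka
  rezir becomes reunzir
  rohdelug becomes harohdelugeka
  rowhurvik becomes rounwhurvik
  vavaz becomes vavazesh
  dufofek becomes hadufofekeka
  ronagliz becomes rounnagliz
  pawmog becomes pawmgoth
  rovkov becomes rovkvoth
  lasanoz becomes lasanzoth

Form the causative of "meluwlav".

ronagliz and vavaz both end in -z yet inflect differently (rounnagliz, vavazesh), so the final letter is not what conditions the rule; the last vowel is.
"meluwlav" has last vowel 'a'. The stems whose last vowel is 'a' (nunag → nunagesh, vavaz → vavazesh, nubhak → nubhakesh) add -esh.
The other patterns: stems whose last vowel is 'i' insert -un- after the first vowel; stems whose last vowel is 'o' delete the last vowel and add -oth; stems whose last vowel is 'e' or 'u' add ha- … -eka around the stem.
So meluwlav → meluwlavesh.

meluwlavesh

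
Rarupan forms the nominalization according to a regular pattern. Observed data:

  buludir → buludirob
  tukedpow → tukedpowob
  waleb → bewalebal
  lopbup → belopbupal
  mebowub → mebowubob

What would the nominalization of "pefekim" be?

pefekimob

waleb and mebowub both end in -b yet inflect differently (bewalebal, mebowubob), so the final letter is not what conditions the rule; the number of vowels is.
"pefekim" has 3 vowels. The stems with 3 vowels (buludir → buludirob, mebowub → mebowubob, tukedpow → tukedpowob) add -ob.
The other pattern: stems with 2 vowels add be- … -al around the stem.
So pefekim → pefekimob.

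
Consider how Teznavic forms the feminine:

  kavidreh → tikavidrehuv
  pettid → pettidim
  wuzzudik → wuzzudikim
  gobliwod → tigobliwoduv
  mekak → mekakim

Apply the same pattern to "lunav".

pettid and gobliwod both end in -d yet inflect differently (pettidim, tigobliwoduv), so the final letter is not what conditions the rule; the last vowel is.
"lunav" has last vowel 'a'. The one such stem in the data (mekak → mekakim) adds -im, so the same rule applies.
So lunav → lunavim.

lunavim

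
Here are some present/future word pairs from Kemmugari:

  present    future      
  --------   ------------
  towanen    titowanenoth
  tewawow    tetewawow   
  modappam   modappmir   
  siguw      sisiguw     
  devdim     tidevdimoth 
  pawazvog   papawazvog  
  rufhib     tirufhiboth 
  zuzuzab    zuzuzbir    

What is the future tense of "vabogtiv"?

zuzuzab and rufhib both end in -b yet inflect differently (zuzuzbir, tirufhiboth), so the final letter is not what conditions the rule; the last vowel is.
"vabogtiv" has last vowel 'i'. The stems whose last vowel is 'i' (rufhib → tirufhiboth, devdim → tidevdimoth) add ti- … -oth around the stem.
So vabogtiv → tivabogtivoth.

tivabogtivoth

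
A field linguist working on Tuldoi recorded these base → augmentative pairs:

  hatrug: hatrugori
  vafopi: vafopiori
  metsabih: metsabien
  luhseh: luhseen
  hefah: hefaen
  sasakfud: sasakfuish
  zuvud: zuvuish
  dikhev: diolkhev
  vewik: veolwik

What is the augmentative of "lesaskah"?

vafopi and metsabih both have last vowel 'i' yet inflect differently (vafopiori, metsabien), so the last vowel is not what conditions the rule; the final letter is.
"lesaskah" ends in -h. The stems ending in -h (metsabih → metsabien, luhseh → luhseen, hefah → hefaen) drop the final letter and add -en.
So lesaskah → lesaskaen.

lesaskaen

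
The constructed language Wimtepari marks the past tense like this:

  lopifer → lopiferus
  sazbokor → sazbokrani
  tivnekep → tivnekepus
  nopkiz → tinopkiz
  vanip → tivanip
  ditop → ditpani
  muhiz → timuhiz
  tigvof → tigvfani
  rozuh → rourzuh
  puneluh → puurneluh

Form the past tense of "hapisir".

tivnekep and vanip both end in -p yet inflect differently (tivnekepus, tivanip), so the final letter is not what conditions the rule; the last vowel is.
"hapisir" has last vowel 'i'. The stems whose last vowel is 'i' (nopkiz → tinopkiz, muhiz → timuhiz, vanip → tivanip) add the prefix ti-.
So hapisir → tihapisir.

tihapisir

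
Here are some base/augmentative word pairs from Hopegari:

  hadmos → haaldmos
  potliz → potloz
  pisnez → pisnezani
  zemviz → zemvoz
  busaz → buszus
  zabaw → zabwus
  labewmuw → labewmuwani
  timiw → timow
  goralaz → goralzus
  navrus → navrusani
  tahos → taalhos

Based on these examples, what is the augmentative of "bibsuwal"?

goralaz and pisnez both end in -z yet inflect differently (goralzus, pisnezani), so the final letter is not what conditions the rule; the last vowel is.
"bibsuwal" has last vowel 'a'. The stems whose last vowel is 'a' (zabaw → zabwus, goralaz → goralzus, busaz → buszus) delete the last vowel and add -us.
So bibsuwal → bibsuwlus.

bibsuwlus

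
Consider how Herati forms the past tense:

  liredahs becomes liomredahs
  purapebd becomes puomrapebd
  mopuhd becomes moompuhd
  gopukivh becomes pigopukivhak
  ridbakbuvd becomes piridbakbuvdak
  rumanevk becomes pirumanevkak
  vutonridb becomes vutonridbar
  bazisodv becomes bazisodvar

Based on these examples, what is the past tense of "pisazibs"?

purapebd and ridbakbuvd both end in -d yet inflect differently (puomrapebd, piridbakbuvdak), so the final letter is not what conditions the rule; the second-to-last letter is.
"pisazibs" has second-to-last letter 'b'. The one such stem in the data (purapebd → puomrapebd) inserts -om- after the first vowel (as do liredahs, mopuhd), so the same rule applies.
So pisazibs → piomsazibs.

piomsazibs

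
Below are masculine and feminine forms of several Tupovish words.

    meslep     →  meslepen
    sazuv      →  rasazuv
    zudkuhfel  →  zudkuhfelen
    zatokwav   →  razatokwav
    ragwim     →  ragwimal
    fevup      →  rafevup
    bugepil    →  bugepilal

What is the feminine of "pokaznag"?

rapokaznag

bugepil and zudkuhfel both end in -l yet inflect differently (bugepilal, zudkuhfelen), so the final letter is not what conditions the rule; the last vowel is.
"pokaznag" has last vowel 'a'. The one such stem in the data (zatokwav → razatokwav) adds the prefix ra-, so the same rule applies.
The other patterns: stems whose last vowel is 'i' add -al; stems whose last vowel is 'e' add -en.
So pokaznag → rapokaznag.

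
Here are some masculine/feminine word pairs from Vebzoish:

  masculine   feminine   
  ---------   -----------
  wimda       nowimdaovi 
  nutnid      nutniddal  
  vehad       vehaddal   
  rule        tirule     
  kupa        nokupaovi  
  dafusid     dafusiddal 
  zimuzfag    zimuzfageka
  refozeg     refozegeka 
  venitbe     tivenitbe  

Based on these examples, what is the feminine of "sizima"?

vehad and zimuzfag both have last vowel 'a' yet inflect differently (vehaddal, zimuzfageka), so the last vowel is not what conditions the rule; the final letter is.
"sizima" ends in -a. The stems ending in -a (kupa → nokupaovi, wimda → nowimdaovi) add no- … -ovi around the stem.
So sizima → nosizimaovi.

nosizimaovi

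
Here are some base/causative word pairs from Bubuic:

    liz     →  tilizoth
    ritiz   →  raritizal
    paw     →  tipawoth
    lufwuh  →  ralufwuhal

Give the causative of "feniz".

ritiz and liz both end in -z yet inflect differently (raritizal, tilizoth), so the final letter is not what conditions the rule; the number of vowels is.
"feniz" has 2 vowels. The stems with 2 vowels (ritiz → raritizal, lufwuh → ralufwuhal) add ra- … -al around the stem.
The other pattern: stems with 1 vowel add ti- … -oth around the stem.
So feniz → rafenizal.

rafenizal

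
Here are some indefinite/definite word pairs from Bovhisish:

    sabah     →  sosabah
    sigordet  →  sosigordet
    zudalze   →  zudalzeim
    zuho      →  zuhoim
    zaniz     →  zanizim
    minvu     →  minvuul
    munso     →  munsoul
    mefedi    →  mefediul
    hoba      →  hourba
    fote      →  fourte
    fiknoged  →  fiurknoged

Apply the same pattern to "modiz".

"modiz" begins with m-. The stems beginning with m- (minvu → minvuul, munso → munsoul, mefedi → mefediul) add -ul.
So modiz → modizul.

modizul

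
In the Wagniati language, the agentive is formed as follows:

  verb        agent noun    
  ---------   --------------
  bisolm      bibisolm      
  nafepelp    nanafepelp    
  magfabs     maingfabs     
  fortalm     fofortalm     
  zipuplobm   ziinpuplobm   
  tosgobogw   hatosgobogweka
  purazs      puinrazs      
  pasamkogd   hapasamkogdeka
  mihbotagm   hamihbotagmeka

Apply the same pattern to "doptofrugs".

hadoptofrugseka

fortalm and mihbotagm both end in -m yet inflect differently (fofortalm, hamihbotagmeka), so the final letter is not what conditions the rule; the second-to-last letter is.
"doptofrugs" has second-to-last letter 'g'. The stems whose second-to-last letter is 'g' (tosgobogw → hatosgobogweka, pasamkogd → hapasamkogdeka, mihbotagm → hamihbotagmeka) add ha- … -eka around the stem.
So doptofrugs → hadoptofrugseka.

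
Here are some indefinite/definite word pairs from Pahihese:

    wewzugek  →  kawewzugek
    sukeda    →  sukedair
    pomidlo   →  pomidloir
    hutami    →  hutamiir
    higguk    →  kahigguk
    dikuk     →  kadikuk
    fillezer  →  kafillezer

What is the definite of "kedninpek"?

hutami and higguk both begin with h- yet inflect differently (hutamiir, kahigguk), so the first letter is not what conditions the rule; whether the stem ends in a vowel or a consonant is.
"kedninpek" ends in a consonant. The stems ending in a consonant (dikuk → kadikuk, wewzugek → kawewzugek, higguk → kahigguk) add the prefix ka-.
The other pattern: stems ending in a vowel add -ir.
So kedninpek → kakedninpek.

kakedninpek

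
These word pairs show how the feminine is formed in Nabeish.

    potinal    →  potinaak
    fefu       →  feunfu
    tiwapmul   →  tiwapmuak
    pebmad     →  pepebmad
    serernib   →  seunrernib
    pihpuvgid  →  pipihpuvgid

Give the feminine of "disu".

diunsu

pebmad and potinal both have last vowel 'a' yet inflect differently (pepebmad, potinaak), so the last vowel is not what conditions the rule; the final letter is.
"disu" ends in -u. The one such stem in the data (fefu → feunfu) inserts -un- after the first vowel (as does serernib), so the same rule applies.
The other patterns: stems ending in -d repeat the first consonant+vowel as a prefix; stems ending in -l drop the final letter and add -ak.
So disu → diunsu.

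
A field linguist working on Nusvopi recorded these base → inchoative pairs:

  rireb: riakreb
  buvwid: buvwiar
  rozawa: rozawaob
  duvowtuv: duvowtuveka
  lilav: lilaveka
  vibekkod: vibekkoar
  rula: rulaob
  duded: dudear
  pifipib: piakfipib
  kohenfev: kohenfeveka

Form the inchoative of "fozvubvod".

fozvubvoar

kohenfev and duded both have last vowel 'e' yet inflect differently (kohenfeveka, dudear), so the last vowel is not what conditions the rule; the final letter is.
"fozvubvod" ends in -d. The stems ending in -d (buvwid → buvwiar, vibekkod → vibekkoar, duded → dudear) drop the final letter and add -ar.
So fozvubvod → fozvubvoar.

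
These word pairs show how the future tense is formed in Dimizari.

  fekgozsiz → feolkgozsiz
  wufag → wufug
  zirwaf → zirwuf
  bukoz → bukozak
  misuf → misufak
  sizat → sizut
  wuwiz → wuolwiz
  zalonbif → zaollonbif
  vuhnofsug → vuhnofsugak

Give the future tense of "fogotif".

foolgotif

"fogotif" has last vowel 'i'. The stems whose last vowel is 'i' (zalonbif → zaollonbif, wuwiz → wuolwiz, fekgozsiz → feolkgozsiz) insert -ol- after the first vowel.
The other patterns: stems whose last vowel is 'a' change the last vowel to 'u'; stems whose last vowel is 'o' or 'u' add -ak.
So fogotif → foolgotif.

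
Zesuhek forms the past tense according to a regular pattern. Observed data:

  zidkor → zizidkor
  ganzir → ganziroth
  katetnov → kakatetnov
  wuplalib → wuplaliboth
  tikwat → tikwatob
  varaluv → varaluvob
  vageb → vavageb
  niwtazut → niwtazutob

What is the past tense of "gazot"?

gagazot

zidkor and ganzir both end in -r yet inflect differently (zizidkor, ganziroth), so the final letter is not what conditions the rule; the last vowel is.
"gazot" has last vowel 'o'. The stems whose last vowel is 'o' (zidkor → zizidkor, katetnov → kakatetnov) repeat the first consonant+vowel as a prefix.
The other patterns: stems whose last vowel is 'i' add -oth; stems whose last vowel is 'a' or 'u' add -ob.
So gazot → gagazot.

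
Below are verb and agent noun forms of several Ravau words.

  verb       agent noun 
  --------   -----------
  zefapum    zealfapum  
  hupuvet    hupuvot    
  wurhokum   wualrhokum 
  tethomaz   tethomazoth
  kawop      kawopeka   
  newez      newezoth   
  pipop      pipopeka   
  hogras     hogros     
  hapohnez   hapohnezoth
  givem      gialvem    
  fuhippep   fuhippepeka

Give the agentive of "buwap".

newez and givem both have last vowel 'e' yet inflect differently (newezoth, gialvem), so the last vowel is not what conditions the rule; the final letter is.
"buwap" ends in -p. The stems ending in -p (kawop → kawopeka, fuhippep → fuhippepeka, pipop → pipopeka) add -eka.
So buwap → buwapeka.

buwapeka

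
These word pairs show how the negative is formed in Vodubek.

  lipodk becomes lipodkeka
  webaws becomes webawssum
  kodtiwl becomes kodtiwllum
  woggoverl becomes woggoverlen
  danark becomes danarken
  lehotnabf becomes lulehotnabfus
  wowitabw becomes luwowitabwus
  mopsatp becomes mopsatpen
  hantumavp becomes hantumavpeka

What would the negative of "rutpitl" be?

rutpitlen

kodtiwl and woggoverl both end in -l yet inflect differently (kodtiwllum, woggoverlen), so the final letter is not what conditions the rule; the second-to-last letter is.
"rutpitl" has second-to-last letter 't'. The one such stem in the data (mopsatp → mopsatpen) adds -en, so the same rule applies.
So rutpitl → rutpitlen.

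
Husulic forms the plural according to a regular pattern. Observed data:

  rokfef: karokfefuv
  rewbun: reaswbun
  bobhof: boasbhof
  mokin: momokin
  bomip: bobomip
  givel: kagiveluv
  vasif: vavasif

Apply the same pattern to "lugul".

"lugul" has last vowel 'u'. The one such stem in the data (rewbun → reaswbun) inserts -as- after the first vowel (as does bobhof), so the same rule applies.
The other patterns: stems whose last vowel is 'i' repeat the first consonant+vowel as a prefix; stems whose last vowel is 'e' add ka- … -uv around the stem.
So lugul → luasgul.

luasgul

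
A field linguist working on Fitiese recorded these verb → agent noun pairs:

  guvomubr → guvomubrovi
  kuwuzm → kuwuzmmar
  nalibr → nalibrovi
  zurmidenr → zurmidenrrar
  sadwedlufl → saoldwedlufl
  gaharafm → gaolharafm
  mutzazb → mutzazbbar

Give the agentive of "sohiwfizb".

sohiwfizbbar

gaharafm and kuwuzm both end in -m yet inflect differently (gaolharafm, kuwuzmmar), so the final letter is not what conditions the rule; the second-to-last letter is.
"sohiwfizb" has second-to-last letter 'z'. The stems whose second-to-last letter is 'z' (kuwuzm → kuwuzmmar, mutzazb → mutzazbbar) double the final consonant and add -ar.
The other patterns: stems whose second-to-last letter is 'b' add -ovi; stems whose second-to-last letter is 'f' insert -ol- after the first vowel.
So sohiwfizb → sohiwfizbbar.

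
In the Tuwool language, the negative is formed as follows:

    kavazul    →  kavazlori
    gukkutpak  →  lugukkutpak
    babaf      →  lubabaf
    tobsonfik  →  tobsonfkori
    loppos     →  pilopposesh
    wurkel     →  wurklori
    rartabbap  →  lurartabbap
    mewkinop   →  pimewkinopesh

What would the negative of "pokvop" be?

pipokvopesh

rartabbap and mewkinop both end in -p yet inflect differently (lurartabbap, pimewkinopesh), so the final letter is not what conditions the rule; the last vowel is.
"pokvop" has last vowel 'o'. The stems whose last vowel is 'o' (loppos → pilopposesh, mewkinop → pimewkinopesh) add pi- … -esh around the stem.
The other patterns: stems whose last vowel is 'a' add the prefix lu-; stems whose last vowel is 'e', 'i' or 'u' delete the last vowel and add -ori.
So pokvop → pipokvopesh.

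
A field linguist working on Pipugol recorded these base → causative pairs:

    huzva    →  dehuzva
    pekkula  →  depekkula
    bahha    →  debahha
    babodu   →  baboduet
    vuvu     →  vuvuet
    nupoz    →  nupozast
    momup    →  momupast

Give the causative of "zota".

babodu and momup both have last vowel 'u' yet inflect differently (baboduet, momupast), so the last vowel is not what conditions the rule; the final letter is.
"zota" ends in -a. The stems ending in -a (huzva → dehuzva, pekkula → depekkula, bahha → debahha) add the prefix de-.
So zota → dezota.

dezota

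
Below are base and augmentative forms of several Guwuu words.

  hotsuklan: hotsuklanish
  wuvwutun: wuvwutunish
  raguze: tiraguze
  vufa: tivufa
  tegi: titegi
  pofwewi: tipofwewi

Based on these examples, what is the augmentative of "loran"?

loranish

hotsuklan and vufa both have last vowel 'a' yet inflect differently (hotsuklanish, tivufa), so the last vowel is not what conditions the rule; whether the stem ends in a vowel or a consonant is.
"loran" ends in a consonant. The stems ending in a consonant (hotsuklan → hotsuklanish, wuvwutun → wuvwutunish) add -ish.
The other pattern: stems ending in a vowel add the prefix ti-.
So loran → loranish.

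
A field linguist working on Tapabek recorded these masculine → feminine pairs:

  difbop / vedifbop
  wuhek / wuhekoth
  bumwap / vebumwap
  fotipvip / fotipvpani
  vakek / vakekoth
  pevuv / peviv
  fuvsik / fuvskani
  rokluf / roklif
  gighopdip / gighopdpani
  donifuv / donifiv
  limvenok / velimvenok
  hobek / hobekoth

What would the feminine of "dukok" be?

vedukok

"dukok" has last vowel 'o'. The stems whose last vowel is 'o' (difbop → vedifbop, limvenok → velimvenok) add the prefix ve-.
So dukok → vedukok.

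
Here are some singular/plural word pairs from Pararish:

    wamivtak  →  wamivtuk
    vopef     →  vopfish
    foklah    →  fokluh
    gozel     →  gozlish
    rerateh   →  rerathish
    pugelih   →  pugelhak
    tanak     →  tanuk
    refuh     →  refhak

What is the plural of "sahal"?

foklah and rerateh both end in -h yet inflect differently (fokluh, rerathish), so the final letter is not what conditions the rule; the last vowel is.
"sahal" has last vowel 'a'. The stems whose last vowel is 'a' (wamivtak → wamivtuk, tanak → tanuk, foklah → fokluh) change the last vowel to 'u'.
So sahal → sahul.

sahul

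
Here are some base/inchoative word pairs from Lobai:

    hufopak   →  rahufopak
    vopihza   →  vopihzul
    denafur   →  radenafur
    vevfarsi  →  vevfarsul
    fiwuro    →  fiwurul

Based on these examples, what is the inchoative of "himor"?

hufopak and vopihza both have last vowel 'a' yet inflect differently (rahufopak, vopihzul), so the last vowel is not what conditions the rule; whether the stem ends in a vowel or a consonant is.
"himor" ends in a consonant. The stems ending in a consonant (denafur → radenafur, hufopak → rahufopak) add the prefix ra-.
So himor → rahimor.

rahimor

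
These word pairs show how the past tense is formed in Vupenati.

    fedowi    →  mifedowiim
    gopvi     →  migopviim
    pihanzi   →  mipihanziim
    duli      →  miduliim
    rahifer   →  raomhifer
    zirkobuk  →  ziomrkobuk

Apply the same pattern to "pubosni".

"pubosni" ends in -i. The stems ending in -i (fedowi → mifedowiim, gopvi → migopviim, pihanzi → mipihanziim) add mi- … -im around the stem.
So pubosni → mipubosniim.

mipubosniim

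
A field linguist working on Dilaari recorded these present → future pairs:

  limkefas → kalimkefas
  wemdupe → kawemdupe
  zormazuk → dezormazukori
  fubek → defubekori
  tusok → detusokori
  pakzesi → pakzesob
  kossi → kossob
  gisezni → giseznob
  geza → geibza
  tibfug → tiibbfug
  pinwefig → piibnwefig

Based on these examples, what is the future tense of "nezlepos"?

"nezlepos" ends in -s. The one such stem in the data (limkefas → kalimkefas) adds the prefix ka-, so the same rule applies.
So nezlepos → kanezlepos.

kanezlepos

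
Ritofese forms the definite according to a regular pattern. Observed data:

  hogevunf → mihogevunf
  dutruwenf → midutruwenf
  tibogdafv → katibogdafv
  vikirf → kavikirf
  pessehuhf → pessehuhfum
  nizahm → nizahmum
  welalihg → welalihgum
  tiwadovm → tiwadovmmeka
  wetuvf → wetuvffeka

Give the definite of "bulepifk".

hogevunf and vikirf both end in -f yet inflect differently (mihogevunf, kavikirf), so the final letter is not what conditions the rule; the second-to-last letter is.
"bulepifk" has second-to-last letter 'f'. The one such stem in the data (tibogdafv → katibogdafv) adds the prefix ka-, so the same rule applies.
So bulepifk → kabulepifk.

kabulepifk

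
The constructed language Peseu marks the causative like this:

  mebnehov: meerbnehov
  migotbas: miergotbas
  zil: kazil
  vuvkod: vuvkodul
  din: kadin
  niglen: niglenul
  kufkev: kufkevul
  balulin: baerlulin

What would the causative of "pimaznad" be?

piermaznad

din and niglen both end in -n yet inflect differently (kadin, niglenul), so the final letter is not what conditions the rule; the number of vowels is.
"pimaznad" has 3 vowels. The stems with 3 vowels (migotbas → miergotbas, mebnehov → meerbnehov, balulin → baerlulin) insert -er- after the first vowel.
The other patterns: stems with 1 vowel add the prefix ka-; stems with 2 vowels add -ul.
So pimaznad → piermaznad.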